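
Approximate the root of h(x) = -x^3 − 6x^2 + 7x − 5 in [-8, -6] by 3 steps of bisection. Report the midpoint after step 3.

-7.25

x = -7 gives h = -5, negative; keep [-8, -7]
x = -7.5 gives h = 26.875, positive; keep [-7.5, -7]
x = -7.25 gives h = 9.953125, positive; keep [-7.25, -7]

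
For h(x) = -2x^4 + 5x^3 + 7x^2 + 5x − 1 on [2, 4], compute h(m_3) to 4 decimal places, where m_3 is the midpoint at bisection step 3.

x = 3 gives h = 50, positive; keep [3, 4]
x = 3.5 gives h = 16.5, positive; keep [3.5, 4]
x = 3.75 gives h = -15.648438, negative; keep [3.5, 3.75]

-15.6484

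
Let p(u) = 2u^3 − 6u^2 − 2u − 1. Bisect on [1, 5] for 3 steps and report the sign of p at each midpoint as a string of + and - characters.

midpoint 3: p = -7 < 0 → [3, 5]
midpoint 4: p = 23 > 0 → [3, 4]
midpoint 3.5: p = 4.25 > 0 → [3, 3.5]

-++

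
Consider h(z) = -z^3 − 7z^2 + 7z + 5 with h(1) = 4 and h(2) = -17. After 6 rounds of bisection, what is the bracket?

[1.296875, 1.3125]

m = 1.5, h(m) = -3.625 (−); new bracket [1, 1.5]
m = 1.25, h(m) = 0.859375 (+); new bracket [1.25, 1.5]
m = 1.375, h(m) = -1.208984 (−); new bracket [1.25, 1.375]
m = 1.3125, h(m) = -0.1321 (−); new bracket [1.25, 1.3125]
m = 1.28125, h(m) = 0.3742 (+); new bracket [1.28125, 1.3125]
m = 1.296875, h(m) = 0.1237 (+); new bracket [1.296875, 1.3125]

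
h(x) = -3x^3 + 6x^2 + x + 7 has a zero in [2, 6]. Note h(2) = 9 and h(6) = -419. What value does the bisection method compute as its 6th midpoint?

2.5625

midpoint 4: h = -85 < 0 → [2, 4]
midpoint 3: h = -17 < 0 → [2, 3]
midpoint 2.5: h = 0.125 > 0 → [2.5, 3]
midpoint 2.75: h = -7.2656 < 0 → [2.5, 2.75]
midpoint 2.625: h = -3.2949 < 0 → [2.5, 2.625]
midpoint 2.5625: h = -1.5183 < 0 → [2.5, 2.5625]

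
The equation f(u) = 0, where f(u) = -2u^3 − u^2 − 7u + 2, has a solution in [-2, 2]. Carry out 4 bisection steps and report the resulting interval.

[0.25, 0.5]

m = 0, f(m) = 2 (+); new bracket [0, 2]
m = 1, f(m) = -8 (−); new bracket [0, 1]
m = 0.5, f(m) = -2 (−); new bracket [0, 0.5]
m = 0.25, f(m) = 0.1562 (+); new bracket [0.25, 0.5]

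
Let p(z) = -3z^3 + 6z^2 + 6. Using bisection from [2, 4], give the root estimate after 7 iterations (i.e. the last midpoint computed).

2.359375

p(3) = -21 < 0, so the root lies in [2, 3]
p(2.5) = -3.375 < 0, so the root lies in [2, 2.5]
p(2.25) = 2.203125 > 0, so the root lies in [2.25, 2.5]
p(2.375) = -0.3457 < 0, so the root lies in [2.25, 2.375]
p(2.3125) = 0.9866 > 0, so the root lies in [2.3125, 2.375]
p(2.34375) = 0.3352 > 0, so the root lies in [2.34375, 2.375]
p(2.359375) = -0.0015 < 0, so the root lies in [2.34375, 2.359375]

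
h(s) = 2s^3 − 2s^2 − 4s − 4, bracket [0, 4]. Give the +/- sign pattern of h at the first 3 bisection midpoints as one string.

h(2) = -4 < 0, so the root lies in [2, 4]
h(3) = 20 > 0, so the root lies in [2, 3]
h(2.5) = 4.75 > 0, so the root lies in [2, 2.5]

-++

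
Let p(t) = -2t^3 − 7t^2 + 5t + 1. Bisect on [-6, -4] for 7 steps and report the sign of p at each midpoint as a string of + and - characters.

++++-+-

t = -5 gives p = 51, positive; keep [-5, -4]
t = -4.5 gives p = 19, positive; keep [-4.5, -4]
t = -4.25 gives p = 6.84375, positive; keep [-4.25, -4]
t = -4.125 gives p = 1.6445, positive; keep [-4.125, -4]
t = -4.0625 gives p = -0.7456, negative; keep [-4.125, -4.0625]
t = -4.09375 gives p = 0.4323, positive; keep [-4.09375, -4.0625]
t = -4.078125 gives p = -0.1609, negative; keep [-4.09375, -4.078125]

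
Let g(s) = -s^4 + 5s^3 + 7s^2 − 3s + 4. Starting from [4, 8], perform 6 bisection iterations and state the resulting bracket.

[6.0625, 6.125]

g(6) = 22 > 0, so the root lies in [6, 8]
g(7) = -360 < 0, so the root lies in [6, 7]
g(6.5) = -131.6875 < 0, so the root lies in [6, 6.5]
g(6.25) = -46.4883 < 0, so the root lies in [6, 6.25]
g(6.125) = -10.2717 < 0, so the root lies in [6, 6.125]
g(6.0625) = 6.343 > 0, so the root lies in [6.0625, 6.125]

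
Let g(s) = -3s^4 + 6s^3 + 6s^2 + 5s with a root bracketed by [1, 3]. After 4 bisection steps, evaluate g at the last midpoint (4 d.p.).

1.5891

m = 2, g(m) = 34 (+); new bracket [2, 3]
m = 2.5, g(m) = 26.5625 (+); new bracket [2.5, 3]
m = 2.75, g(m) = 12.332031 (+); new bracket [2.75, 3]
m = 2.875, g(m) = 1.5891 (+); new bracket [2.875, 3]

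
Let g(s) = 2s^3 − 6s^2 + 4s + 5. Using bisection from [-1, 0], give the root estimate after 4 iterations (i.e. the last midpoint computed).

midpoint -0.5: g = 1.25 > 0 → [-1, -0.5]
midpoint -0.75: g = -2.21875 < 0 → [-0.75, -0.5]
midpoint -0.625: g = -0.332031 < 0 → [-0.625, -0.5]
midpoint -0.5625: g = 0.4956 > 0 → [-0.625, -0.5625]

-0.5625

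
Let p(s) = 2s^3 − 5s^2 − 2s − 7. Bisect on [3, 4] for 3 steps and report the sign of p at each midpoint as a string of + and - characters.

m = 3.5, p(m) = 10.5 (+); new bracket [3, 3.5]
m = 3.25, p(m) = 2.34375 (+); new bracket [3, 3.25]
m = 3.125, p(m) = -1.042969 (−); new bracket [3.125, 3.25]

++-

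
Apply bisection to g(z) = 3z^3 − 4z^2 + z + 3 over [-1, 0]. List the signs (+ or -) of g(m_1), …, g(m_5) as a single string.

+-+--

midpoint -0.5: g = 1.125 > 0 → [-1, -0.5]
midpoint -0.75: g = -1.265625 < 0 → [-0.75, -0.5]
midpoint -0.625: g = 0.080078 > 0 → [-0.75, -0.625]
midpoint -0.6875: g = -0.553 < 0 → [-0.6875, -0.625]
midpoint -0.65625: g = -0.2268 < 0 → [-0.65625, -0.625]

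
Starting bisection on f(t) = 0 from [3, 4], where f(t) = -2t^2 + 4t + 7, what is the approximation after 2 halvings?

f(3.5) = -3.5 < 0, so the root lies in [3, 3.5]
f(3.25) = -1.125 < 0, so the root lies in [3, 3.25]

3.25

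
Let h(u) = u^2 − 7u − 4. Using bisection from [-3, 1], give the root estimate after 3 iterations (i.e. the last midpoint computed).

u = -1 gives h = 4, positive; keep [-1, 1]
u = 0 gives h = -4, negative; keep [-1, 0]
u = -0.5 gives h = -0.25, negative; keep [-1, -0.5]

-0.5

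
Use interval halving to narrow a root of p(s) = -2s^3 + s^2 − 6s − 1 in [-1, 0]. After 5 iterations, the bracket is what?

[-0.1875, -0.15625]

s = -0.5 gives p = 2.5, positive; keep [-0.5, 0]
s = -0.25 gives p = 0.59375, positive; keep [-0.25, 0]
s = -0.125 gives p = -0.230469, negative; keep [-0.25, -0.125]
s = -0.1875 gives p = 0.1733, positive; keep [-0.1875, -0.125]
s = -0.15625 gives p = -0.0305, negative; keep [-0.1875, -0.15625]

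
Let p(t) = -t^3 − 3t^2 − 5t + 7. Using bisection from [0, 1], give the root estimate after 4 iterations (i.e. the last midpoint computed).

0.8125

t = 0.5 gives p = 3.625, positive; keep [0.5, 1]
t = 0.75 gives p = 1.140625, positive; keep [0.75, 1]
t = 0.875 gives p = -0.341797, negative; keep [0.75, 0.875]
t = 0.8125 gives p = 0.4207, positive; keep [0.8125, 0.875]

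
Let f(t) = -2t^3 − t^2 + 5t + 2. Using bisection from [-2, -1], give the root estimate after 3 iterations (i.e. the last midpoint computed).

t = -1.5 gives f = -1, negative; keep [-2, -1.5]
t = -1.75 gives f = 0.90625, positive; keep [-1.75, -1.5]
t = -1.625 gives f = -0.183594, negative; keep [-1.75, -1.625]

-1.625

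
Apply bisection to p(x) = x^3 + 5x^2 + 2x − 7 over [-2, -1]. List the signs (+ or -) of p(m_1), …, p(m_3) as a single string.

x = -1.5 gives p = -2.125, negative; keep [-2, -1.5]
x = -1.75 gives p = -0.546875, negative; keep [-2, -1.75]
x = -1.875 gives p = 0.236328, positive; keep [-1.875, -1.75]

--+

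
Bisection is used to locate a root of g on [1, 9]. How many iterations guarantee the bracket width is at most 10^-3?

13

Width after n steps is 8/2^n. Need 2^n ≥ 8/10^-3 = 8000.
2^12 = 4096 < 8000 ≤ 2^13 = 8192, so n = 13.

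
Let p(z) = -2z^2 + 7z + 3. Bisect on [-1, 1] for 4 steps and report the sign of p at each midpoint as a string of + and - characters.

+-++

m = 0, p(m) = 3 (+); new bracket [-1, 0]
m = -0.5, p(m) = -1 (−); new bracket [-0.5, 0]
m = -0.25, p(m) = 1.125 (+); new bracket [-0.5, -0.25]
m = -0.375, p(m) = 0.0938 (+); new bracket [-0.5, -0.375]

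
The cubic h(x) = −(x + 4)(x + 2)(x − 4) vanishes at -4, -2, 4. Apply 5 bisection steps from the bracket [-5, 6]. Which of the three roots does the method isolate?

m = 0.5, h(m) = 39.375 (+); new bracket [0.5, 6]
m = 3.25, h(m) = 28.546875 (+); new bracket [3.25, 6]
m = 4.625, h(m) = -35.712891 (−); new bracket [3.25, 4.625]
m = 3.9375, h(m) = 2.9456 (+); new bracket [3.9375, 4.625]
m = 4.28125, h(m) = -14.6297 (−); new bracket [3.9375, 4.28125]

4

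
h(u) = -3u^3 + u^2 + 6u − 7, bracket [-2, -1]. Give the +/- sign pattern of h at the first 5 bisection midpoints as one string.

-+-+-

u = -1.5 gives h = -3.625, negative; keep [-2, -1.5]
u = -1.75 gives h = 1.640625, positive; keep [-1.75, -1.5]
u = -1.625 gives h = -1.236328, negative; keep [-1.75, -1.625]
u = -1.6875 gives h = 0.1389, positive; keep [-1.6875, -1.625]
u = -1.65625 gives h = -0.5642, negative; keep [-1.6875, -1.65625]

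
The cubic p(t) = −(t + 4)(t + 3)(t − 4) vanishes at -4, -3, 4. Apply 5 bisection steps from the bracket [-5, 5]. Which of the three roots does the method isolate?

4

p(0) = 48 > 0, so the root lies in [0, 5]
p(2.5) = 53.625 > 0, so the root lies in [2.5, 5]
p(3.75) = 13.078125 > 0, so the root lies in [3.75, 5]
p(4.375) = -23.1621 < 0, so the root lies in [3.75, 4.375]
p(4.0625) = -3.5588 < 0, so the root lies in [3.75, 4.0625]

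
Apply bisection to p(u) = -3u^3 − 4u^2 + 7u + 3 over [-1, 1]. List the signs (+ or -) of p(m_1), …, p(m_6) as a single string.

m = 0, p(m) = 3 (+); new bracket [-1, 0]
m = -0.5, p(m) = -1.125 (−); new bracket [-0.5, 0]
m = -0.25, p(m) = 1.046875 (+); new bracket [-0.5, -0.25]
m = -0.375, p(m) = -0.0293 (−); new bracket [-0.375, -0.25]
m = -0.3125, p(m) = 0.5134 (+); new bracket [-0.375, -0.3125]
m = -0.34375, p(m) = 0.243 (+); new bracket [-0.375, -0.34375]

+-+-++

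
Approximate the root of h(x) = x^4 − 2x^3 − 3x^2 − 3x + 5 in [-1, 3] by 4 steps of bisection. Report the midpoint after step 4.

0.75

h(1) = -2 < 0, so the root lies in [-1, 1]
h(0) = 5 > 0, so the root lies in [0, 1]
h(0.5) = 2.5625 > 0, so the root lies in [0.5, 1]
h(0.75) = 0.5352 > 0, so the root lies in [0.75, 1]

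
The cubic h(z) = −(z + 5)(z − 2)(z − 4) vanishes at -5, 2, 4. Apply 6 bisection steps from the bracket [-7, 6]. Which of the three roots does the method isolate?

-5

h(-0.5) = -50.625 < 0, so the root lies in [-7, -0.5]
h(-3.75) = -55.703125 < 0, so the root lies in [-7, -3.75]
h(-5.375) = 25.927734 > 0, so the root lies in [-5.375, -3.75]
h(-4.5625) = -24.5837 < 0, so the root lies in [-5.375, -4.5625]
h(-4.96875) = -1.9532 < 0, so the root lies in [-5.375, -4.96875]
h(-5.171875) = 11.3059 > 0, so the root lies in [-5.171875, -4.96875]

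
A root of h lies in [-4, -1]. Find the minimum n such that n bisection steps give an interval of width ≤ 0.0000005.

Width after n steps is 3/2^n. Need 2^n ≥ 3/0.0000005 = 6000000.
2^22 = 4194304 < 6000000 ≤ 2^23 = 8388608, so n = 23.

23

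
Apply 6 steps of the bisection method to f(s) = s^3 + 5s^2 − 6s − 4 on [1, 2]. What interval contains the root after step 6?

[1.375, 1.390625]

m = 1.5, f(m) = 1.625 (+); new bracket [1, 1.5]
m = 1.25, f(m) = -1.734375 (−); new bracket [1.25, 1.5]
m = 1.375, f(m) = -0.197266 (−); new bracket [1.375, 1.5]
m = 1.4375, f(m) = 0.6775 (+); new bracket [1.375, 1.4375]
m = 1.40625, f(m) = 0.2311 (+); new bracket [1.375, 1.40625]
m = 1.390625, f(m) = 0.0147 (+); new bracket [1.375, 1.390625]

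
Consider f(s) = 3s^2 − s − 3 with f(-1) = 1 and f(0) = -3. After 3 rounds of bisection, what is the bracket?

[-0.875, -0.75]

s = -0.5 gives f = -1.75, negative; keep [-1, -0.5]
s = -0.75 gives f = -0.5625, negative; keep [-1, -0.75]
s = -0.875 gives f = 0.171875, positive; keep [-0.875, -0.75]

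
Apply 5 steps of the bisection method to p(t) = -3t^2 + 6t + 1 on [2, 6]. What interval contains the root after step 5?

midpoint 4: p = -23 < 0 → [2, 4]
midpoint 3: p = -8 < 0 → [2, 3]
midpoint 2.5: p = -2.75 < 0 → [2, 2.5]
midpoint 2.25: p = -0.6875 < 0 → [2, 2.25]
midpoint 2.125: p = 0.2031 > 0 → [2.125, 2.25]

[2.125, 2.25]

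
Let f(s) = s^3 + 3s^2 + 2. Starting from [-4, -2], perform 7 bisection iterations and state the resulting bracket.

[-3.203125, -3.1875]

s = -3 gives f = 2, positive; keep [-4, -3]
s = -3.5 gives f = -4.125, negative; keep [-3.5, -3]
s = -3.25 gives f = -0.640625, negative; keep [-3.25, -3]
s = -3.125 gives f = 0.7793, positive; keep [-3.25, -3.125]
s = -3.1875 gives f = 0.095, positive; keep [-3.25, -3.1875]
s = -3.21875 gives f = -0.2663, negative; keep [-3.21875, -3.1875]
s = -3.203125 gives f = -0.0841, negative; keep [-3.203125, -3.1875]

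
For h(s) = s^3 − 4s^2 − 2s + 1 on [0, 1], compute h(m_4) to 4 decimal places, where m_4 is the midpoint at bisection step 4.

h(0.5) = -0.875 < 0, so the root lies in [0, 0.5]
h(0.25) = 0.265625 > 0, so the root lies in [0.25, 0.5]
h(0.375) = -0.259766 < 0, so the root lies in [0.25, 0.375]
h(0.3125) = 0.0149 > 0, so the root lies in [0.3125, 0.375]

0.0149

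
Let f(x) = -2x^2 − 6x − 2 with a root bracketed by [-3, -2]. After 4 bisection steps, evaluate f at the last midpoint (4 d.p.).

0.2422

x = -2.5 gives f = 0.5, positive; keep [-3, -2.5]
x = -2.75 gives f = -0.625, negative; keep [-2.75, -2.5]
x = -2.625 gives f = -0.03125, negative; keep [-2.625, -2.5]
x = -2.5625 gives f = 0.2422, positive; keep [-2.625, -2.5625]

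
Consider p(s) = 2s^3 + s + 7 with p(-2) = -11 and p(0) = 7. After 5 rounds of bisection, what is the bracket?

[-1.4375, -1.375]

midpoint -1: p = 4 > 0 → [-2, -1]
midpoint -1.5: p = -1.25 < 0 → [-1.5, -1]
midpoint -1.25: p = 1.84375 > 0 → [-1.5, -1.25]
midpoint -1.375: p = 0.4258 > 0 → [-1.5, -1.375]
midpoint -1.4375: p = -0.3784 < 0 → [-1.4375, -1.375]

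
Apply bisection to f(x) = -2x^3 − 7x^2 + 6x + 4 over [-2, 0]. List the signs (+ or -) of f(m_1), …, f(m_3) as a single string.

m = -1, f(m) = -7 (−); new bracket [-1, 0]
m = -0.5, f(m) = -0.5 (−); new bracket [-0.5, 0]
m = -0.25, f(m) = 2.09375 (+); new bracket [-0.5, -0.25]

--+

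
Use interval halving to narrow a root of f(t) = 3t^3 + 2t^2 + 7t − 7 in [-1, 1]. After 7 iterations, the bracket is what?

[0.703125, 0.71875]

f(0) = -7 < 0, so the root lies in [0, 1]
f(0.5) = -2.625 < 0, so the root lies in [0.5, 1]
f(0.75) = 0.640625 > 0, so the root lies in [0.5, 0.75]
f(0.625) = -1.1113 < 0, so the root lies in [0.625, 0.75]
f(0.6875) = -0.2673 < 0, so the root lies in [0.6875, 0.75]
f(0.71875) = 0.1784 > 0, so the root lies in [0.6875, 0.71875]
f(0.703125) = -0.0465 < 0, so the root lies in [0.703125, 0.71875]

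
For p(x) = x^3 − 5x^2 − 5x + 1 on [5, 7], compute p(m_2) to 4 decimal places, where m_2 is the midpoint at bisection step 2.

x = 6 gives p = 7, positive; keep [5, 6]
x = 5.5 gives p = -11.375, negative; keep [5.5, 6]

-11.3750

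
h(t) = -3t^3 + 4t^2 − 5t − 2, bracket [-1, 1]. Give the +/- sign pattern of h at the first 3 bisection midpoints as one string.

-+-

m = 0, h(m) = -2 (−); new bracket [-1, 0]
m = -0.5, h(m) = 1.875 (+); new bracket [-0.5, 0]
m = -0.25, h(m) = -0.453125 (−); new bracket [-0.5, -0.25]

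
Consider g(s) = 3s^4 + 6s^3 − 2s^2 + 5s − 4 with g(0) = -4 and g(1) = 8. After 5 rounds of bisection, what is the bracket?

[0.59375, 0.625]

midpoint 0.5: g = -1.0625 < 0 → [0.5, 1]
midpoint 0.75: g = 2.105469 > 0 → [0.5, 0.75]
midpoint 0.625: g = 0.266357 > 0 → [0.5, 0.625]
midpoint 0.5625: g = -0.4521 < 0 → [0.5625, 0.625]
midpoint 0.59375: g = -0.1076 < 0 → [0.59375, 0.625]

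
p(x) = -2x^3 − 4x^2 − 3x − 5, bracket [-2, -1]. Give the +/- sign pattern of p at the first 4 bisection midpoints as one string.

---+

m = -1.5, p(m) = -2.75 (−); new bracket [-2, -1.5]
m = -1.75, p(m) = -1.28125 (−); new bracket [-2, -1.75]
m = -1.875, p(m) = -0.253906 (−); new bracket [-2, -1.875]
m = -1.9375, p(m) = 0.3433 (+); new bracket [-1.9375, -1.875]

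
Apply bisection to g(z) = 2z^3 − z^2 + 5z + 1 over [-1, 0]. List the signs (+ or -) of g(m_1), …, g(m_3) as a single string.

--+

midpoint -0.5: g = -2 < 0 → [-0.5, 0]
midpoint -0.25: g = -0.34375 < 0 → [-0.25, 0]
midpoint -0.125: g = 0.355469 > 0 → [-0.25, -0.125]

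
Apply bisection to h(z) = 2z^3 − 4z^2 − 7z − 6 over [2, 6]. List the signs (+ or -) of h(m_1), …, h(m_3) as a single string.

+-+

z = 4 gives h = 30, positive; keep [2, 4]
z = 3 gives h = -9, negative; keep [3, 4]
z = 3.5 gives h = 6.25, positive; keep [3, 3.5]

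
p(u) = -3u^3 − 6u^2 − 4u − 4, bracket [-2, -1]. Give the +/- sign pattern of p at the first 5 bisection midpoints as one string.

-+-+-

midpoint -1.5: p = -1.375 < 0 → [-2, -1.5]
midpoint -1.75: p = 0.703125 > 0 → [-1.75, -1.5]
midpoint -1.625: p = -0.470703 < 0 → [-1.75, -1.625]
midpoint -1.6875: p = 0.0803 > 0 → [-1.6875, -1.625]
midpoint -1.65625: p = -0.2039 < 0 → [-1.6875, -1.65625]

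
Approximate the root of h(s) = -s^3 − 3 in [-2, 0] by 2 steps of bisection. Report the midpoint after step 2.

s = -1 gives h = -2, negative; keep [-2, -1]
s = -1.5 gives h = 0.375, positive; keep [-1.5, -1]

-1.5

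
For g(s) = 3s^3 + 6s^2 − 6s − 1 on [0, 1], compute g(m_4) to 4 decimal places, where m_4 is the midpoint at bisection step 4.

m = 0.5, g(m) = -2.125 (−); new bracket [0.5, 1]
m = 0.75, g(m) = -0.859375 (−); new bracket [0.75, 1]
m = 0.875, g(m) = 0.353516 (+); new bracket [0.75, 0.875]
m = 0.8125, g(m) = -0.3049 (−); new bracket [0.8125, 0.875]

-0.3049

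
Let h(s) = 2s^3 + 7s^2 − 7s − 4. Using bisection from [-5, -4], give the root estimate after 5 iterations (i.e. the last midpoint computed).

m = -4.5, h(m) = -13 (−); new bracket [-4.5, -4]
m = -4.25, h(m) = -1.34375 (−); new bracket [-4.25, -4]
m = -4.125, h(m) = 3.605469 (+); new bracket [-4.25, -4.125]
m = -4.1875, h(m) = 1.2017 (+); new bracket [-4.25, -4.1875]
m = -4.21875, h(m) = -0.0532 (−); new bracket [-4.21875, -4.1875]

-4.21875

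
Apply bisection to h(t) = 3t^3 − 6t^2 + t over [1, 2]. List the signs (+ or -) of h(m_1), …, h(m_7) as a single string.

--+-+++

t = 1.5 gives h = -1.875, negative; keep [1.5, 2]
t = 1.75 gives h = -0.546875, negative; keep [1.75, 2]
t = 1.875 gives h = 0.556641, positive; keep [1.75, 1.875]
t = 1.8125 gives h = -0.0354, negative; keep [1.8125, 1.875]
t = 1.84375 gives h = 0.2503, positive; keep [1.8125, 1.84375]
t = 1.828125 gives h = 0.1049, positive; keep [1.8125, 1.828125]
t = 1.8203125 gives h = 0.0341, positive; keep [1.8125, 1.8203125]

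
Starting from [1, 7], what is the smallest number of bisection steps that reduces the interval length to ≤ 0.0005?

Width after n steps is 6/2^n. Need 2^n ≥ 6/0.0005 = 12000.
2^13 = 8192 < 12000 ≤ 2^14 = 16384, so n = 14.

14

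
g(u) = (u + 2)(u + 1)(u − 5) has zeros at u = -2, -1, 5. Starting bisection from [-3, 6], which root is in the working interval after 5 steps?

m = 1.5, g(m) = -30.625 (−); new bracket [1.5, 6]
m = 3.75, g(m) = -34.140625 (−); new bracket [3.75, 6]
m = 4.875, g(m) = -5.048828 (−); new bracket [4.875, 6]
m = 5.4375, g(m) = 20.947 (+); new bracket [4.875, 5.4375]
m = 5.15625, g(m) = 6.8837 (+); new bracket [4.875, 5.15625]

5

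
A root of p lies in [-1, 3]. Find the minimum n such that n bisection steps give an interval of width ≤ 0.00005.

Width after n steps is 4/2^n. Need 2^n ≥ 4/0.00005 = 80000.
2^16 = 65536 < 80000 ≤ 2^17 = 131072, so n = 17.

17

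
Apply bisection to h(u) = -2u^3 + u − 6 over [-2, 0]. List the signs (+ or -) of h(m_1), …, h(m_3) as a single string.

--+

m = -1, h(m) = -5 (−); new bracket [-2, -1]
m = -1.5, h(m) = -0.75 (−); new bracket [-2, -1.5]
m = -1.75, h(m) = 2.96875 (+); new bracket [-1.75, -1.5]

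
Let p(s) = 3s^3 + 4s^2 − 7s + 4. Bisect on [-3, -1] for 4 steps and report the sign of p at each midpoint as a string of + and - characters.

m = -2, p(m) = 10 (+); new bracket [-3, -2]
m = -2.5, p(m) = -0.375 (−); new bracket [-2.5, -2]
m = -2.25, p(m) = 5.828125 (+); new bracket [-2.5, -2.25]
m = -2.375, p(m) = 2.998 (+); new bracket [-2.5, -2.375]

+-++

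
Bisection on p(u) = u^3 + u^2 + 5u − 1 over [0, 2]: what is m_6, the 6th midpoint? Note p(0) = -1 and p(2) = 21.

midpoint 1: p = 6 > 0 → [0, 1]
midpoint 0.5: p = 1.875 > 0 → [0, 0.5]
midpoint 0.25: p = 0.328125 > 0 → [0, 0.25]
midpoint 0.125: p = -0.3574 < 0 → [0.125, 0.25]
midpoint 0.1875: p = -0.0208 < 0 → [0.1875, 0.25]
midpoint 0.21875: p = 0.1521 > 0 → [0.1875, 0.21875]

0.21875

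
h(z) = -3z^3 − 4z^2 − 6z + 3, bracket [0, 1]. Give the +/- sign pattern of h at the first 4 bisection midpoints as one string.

h(0.5) = -1.375 < 0, so the root lies in [0, 0.5]
h(0.25) = 1.203125 > 0, so the root lies in [0.25, 0.5]
h(0.375) = 0.029297 > 0, so the root lies in [0.375, 0.5]
h(0.4375) = -0.6418 < 0, so the root lies in [0.375, 0.4375]

-++-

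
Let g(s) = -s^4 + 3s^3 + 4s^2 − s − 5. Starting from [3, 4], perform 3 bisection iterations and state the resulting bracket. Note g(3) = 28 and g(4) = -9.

s = 3.5 gives g = 19.0625, positive; keep [3.5, 4]
s = 3.75 gives g = 7.949219, positive; keep [3.75, 4]
s = 3.875 gives g = 0.275146, positive; keep [3.875, 4]

[3.875, 4]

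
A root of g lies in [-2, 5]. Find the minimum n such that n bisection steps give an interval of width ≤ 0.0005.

Width after n steps is 7/2^n. Need 2^n ≥ 7/0.0005 = 14000.
2^13 = 8192 < 14000 ≤ 2^14 = 16384, so n = 14.

14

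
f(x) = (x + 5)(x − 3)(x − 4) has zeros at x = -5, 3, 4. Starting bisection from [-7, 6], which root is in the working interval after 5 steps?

-5

x = -0.5 gives f = 70.875, positive; keep [-7, -0.5]
x = -3.75 gives f = 65.390625, positive; keep [-7, -3.75]
x = -5.375 gives f = -29.443359, negative; keep [-5.375, -3.75]
x = -4.5625 gives f = 28.3298, positive; keep [-5.375, -4.5625]
x = -4.96875 gives f = 2.2334, positive; keep [-5.375, -4.96875]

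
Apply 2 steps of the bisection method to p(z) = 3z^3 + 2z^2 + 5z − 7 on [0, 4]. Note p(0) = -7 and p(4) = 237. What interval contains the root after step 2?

m = 2, p(m) = 35 (+); new bracket [0, 2]
m = 1, p(m) = 3 (+); new bracket [0, 1]

[0, 1]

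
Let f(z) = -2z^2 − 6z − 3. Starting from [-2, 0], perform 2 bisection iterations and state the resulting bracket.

[-1, -0.5]

midpoint -1: f = 1 > 0 → [-1, 0]
midpoint -0.5: f = -0.5 < 0 → [-1, -0.5]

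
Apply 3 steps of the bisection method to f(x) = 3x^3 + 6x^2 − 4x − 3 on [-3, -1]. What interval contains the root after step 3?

m = -2, f(m) = 5 (+); new bracket [-3, -2]
m = -2.5, f(m) = -2.375 (−); new bracket [-2.5, -2]
m = -2.25, f(m) = 2.203125 (+); new bracket [-2.5, -2.25]

[-2.5, -2.25]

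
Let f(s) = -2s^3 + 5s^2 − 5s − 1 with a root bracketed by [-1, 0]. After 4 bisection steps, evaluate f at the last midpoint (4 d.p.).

0.1265

midpoint -0.5: f = 3 > 0 → [-0.5, 0]
midpoint -0.25: f = 0.59375 > 0 → [-0.25, 0]
midpoint -0.125: f = -0.292969 < 0 → [-0.25, -0.125]
midpoint -0.1875: f = 0.1265 > 0 → [-0.1875, -0.125]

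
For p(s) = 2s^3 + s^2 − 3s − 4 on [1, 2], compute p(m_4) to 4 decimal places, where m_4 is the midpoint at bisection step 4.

-0.3052

midpoint 1.5: p = 0.5 > 0 → [1, 1.5]
midpoint 1.25: p = -2.28125 < 0 → [1.25, 1.5]
midpoint 1.375: p = -1.035156 < 0 → [1.375, 1.5]
midpoint 1.4375: p = -0.3052 < 0 → [1.4375, 1.5]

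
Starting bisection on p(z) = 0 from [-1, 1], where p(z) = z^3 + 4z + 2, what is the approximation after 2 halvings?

-0.5

m = 0, p(m) = 2 (+); new bracket [-1, 0]
m = -0.5, p(m) = -0.125 (−); new bracket [-0.5, 0]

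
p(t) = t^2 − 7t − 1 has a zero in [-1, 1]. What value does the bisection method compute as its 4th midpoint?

t = 0 gives p = -1, negative; keep [-1, 0]
t = -0.5 gives p = 2.75, positive; keep [-0.5, 0]
t = -0.25 gives p = 0.8125, positive; keep [-0.25, 0]
t = -0.125 gives p = -0.1094, negative; keep [-0.25, -0.125]

-0.125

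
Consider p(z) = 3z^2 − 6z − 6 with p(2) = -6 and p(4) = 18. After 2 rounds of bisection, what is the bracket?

midpoint 3: p = 3 > 0 → [2, 3]
midpoint 2.5: p = -2.25 < 0 → [2.5, 3]

[2.5, 3]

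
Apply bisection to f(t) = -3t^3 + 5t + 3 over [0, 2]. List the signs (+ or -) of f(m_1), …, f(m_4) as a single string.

++--

m = 1, f(m) = 5 (+); new bracket [1, 2]
m = 1.5, f(m) = 0.375 (+); new bracket [1.5, 2]
m = 1.75, f(m) = -4.328125 (−); new bracket [1.5, 1.75]
m = 1.625, f(m) = -1.748 (−); new bracket [1.5, 1.625]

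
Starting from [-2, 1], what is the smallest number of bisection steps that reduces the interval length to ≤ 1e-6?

Width after n steps is 3/2^n. Need 2^n ≥ 3/1e-6 = 3000000.
2^21 = 2097152 < 3000000 ≤ 2^22 = 4194304, so n = 22.

22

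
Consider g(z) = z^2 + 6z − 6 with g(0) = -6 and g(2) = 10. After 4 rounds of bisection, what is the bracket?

[0.75, 0.875]

m = 1, g(m) = 1 (+); new bracket [0, 1]
m = 0.5, g(m) = -2.75 (−); new bracket [0.5, 1]
m = 0.75, g(m) = -0.9375 (−); new bracket [0.75, 1]
m = 0.875, g(m) = 0.0156 (+); new bracket [0.75, 0.875]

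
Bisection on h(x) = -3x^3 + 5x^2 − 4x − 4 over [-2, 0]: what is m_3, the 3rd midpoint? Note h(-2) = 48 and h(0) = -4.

x = -1 gives h = 8, positive; keep [-1, 0]
x = -0.5 gives h = -0.375, negative; keep [-1, -0.5]
x = -0.75 gives h = 3.078125, positive; keep [-0.75, -0.5]

-0.75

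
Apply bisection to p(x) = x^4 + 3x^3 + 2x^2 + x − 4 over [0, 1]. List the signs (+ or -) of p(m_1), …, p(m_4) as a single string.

--++

m = 0.5, p(m) = -2.5625 (−); new bracket [0.5, 1]
m = 0.75, p(m) = -0.542969 (−); new bracket [0.75, 1]
m = 0.875, p(m) = 1.002197 (+); new bracket [0.75, 0.875]
m = 0.8125, p(m) = 0.1777 (+); new bracket [0.75, 0.8125]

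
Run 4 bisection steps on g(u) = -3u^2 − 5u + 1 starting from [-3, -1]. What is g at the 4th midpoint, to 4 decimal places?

m = -2, g(m) = -1 (−); new bracket [-2, -1]
m = -1.5, g(m) = 1.75 (+); new bracket [-2, -1.5]
m = -1.75, g(m) = 0.5625 (+); new bracket [-2, -1.75]
m = -1.875, g(m) = -0.1719 (−); new bracket [-1.875, -1.75]

-0.1719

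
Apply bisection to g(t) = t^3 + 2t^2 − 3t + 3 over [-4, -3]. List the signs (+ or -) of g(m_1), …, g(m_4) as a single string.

--++

g(-3.5) = -4.875 < 0, so the root lies in [-3.5, -3]
g(-3.25) = -0.453125 < 0, so the root lies in [-3.25, -3]
g(-3.125) = 1.388672 > 0, so the root lies in [-3.25, -3.125]
g(-3.1875) = 0.4973 > 0, so the root lies in [-3.25, -3.1875]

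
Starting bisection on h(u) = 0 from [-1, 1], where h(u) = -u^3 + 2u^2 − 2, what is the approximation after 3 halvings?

-0.75

u = 0 gives h = -2, negative; keep [-1, 0]
u = -0.5 gives h = -1.375, negative; keep [-1, -0.5]
u = -0.75 gives h = -0.453125, negative; keep [-1, -0.75]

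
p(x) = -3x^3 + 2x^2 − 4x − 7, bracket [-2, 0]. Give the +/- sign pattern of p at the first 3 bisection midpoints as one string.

+--

midpoint -1: p = 2 > 0 → [-1, 0]
midpoint -0.5: p = -4.125 < 0 → [-1, -0.5]
midpoint -0.75: p = -1.609375 < 0 → [-1, -0.75]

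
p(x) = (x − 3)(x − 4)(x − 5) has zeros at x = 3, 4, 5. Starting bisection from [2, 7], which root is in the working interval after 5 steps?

5

m = 4.5, p(m) = -0.375 (−); new bracket [4.5, 7]
m = 5.75, p(m) = 3.609375 (+); new bracket [4.5, 5.75]
m = 5.125, p(m) = 0.298828 (+); new bracket [4.5, 5.125]
m = 4.8125, p(m) = -0.2761 (−); new bracket [4.8125, 5.125]
m = 4.96875, p(m) = -0.0596 (−); new bracket [4.96875, 5.125]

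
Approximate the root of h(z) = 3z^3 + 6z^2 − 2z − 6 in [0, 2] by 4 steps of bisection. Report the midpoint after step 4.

midpoint 1: h = 1 > 0 → [0, 1]
midpoint 0.5: h = -5.125 < 0 → [0.5, 1]
midpoint 0.75: h = -2.859375 < 0 → [0.75, 1]
midpoint 0.875: h = -1.1465 < 0 → [0.875, 1]

0.875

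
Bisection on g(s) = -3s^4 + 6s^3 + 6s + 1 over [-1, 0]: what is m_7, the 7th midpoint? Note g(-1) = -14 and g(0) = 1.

midpoint -0.5: g = -2.9375 < 0 → [-0.5, 0]
midpoint -0.25: g = -0.605469 < 0 → [-0.25, 0]
midpoint -0.125: g = 0.237549 > 0 → [-0.25, -0.125]
midpoint -0.1875: g = -0.1683 < 0 → [-0.1875, -0.125]
midpoint -0.15625: g = 0.0378 > 0 → [-0.1875, -0.15625]
midpoint -0.171875: g = -0.0643 < 0 → [-0.171875, -0.15625]
midpoint -0.1640625: g = -0.013 < 0 → [-0.1640625, -0.15625]

-0.1640625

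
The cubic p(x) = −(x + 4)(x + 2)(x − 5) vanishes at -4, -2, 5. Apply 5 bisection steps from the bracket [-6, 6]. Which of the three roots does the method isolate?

5

midpoint 0: p = 40 > 0 → [0, 6]
midpoint 3: p = 70 > 0 → [3, 6]
midpoint 4.5: p = 27.625 > 0 → [4.5, 6]
midpoint 5.25: p = -16.7656 < 0 → [4.5, 5.25]
midpoint 4.875: p = 7.627 > 0 → [4.875, 5.25]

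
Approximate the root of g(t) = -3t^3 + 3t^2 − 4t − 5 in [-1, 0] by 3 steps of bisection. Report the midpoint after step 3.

-0.625

midpoint -0.5: g = -1.875 < 0 → [-1, -0.5]
midpoint -0.75: g = 0.953125 > 0 → [-0.75, -0.5]
midpoint -0.625: g = -0.595703 < 0 → [-0.75, -0.625]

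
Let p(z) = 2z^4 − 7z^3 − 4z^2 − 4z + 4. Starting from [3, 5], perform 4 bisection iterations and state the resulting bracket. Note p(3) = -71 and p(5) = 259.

[4, 4.125]

p(4) = -12 < 0, so the root lies in [4, 5]
p(4.5) = 87.25 > 0, so the root lies in [4, 4.5]
p(4.25) = 29.898438 > 0, so the root lies in [4, 4.25]
p(4.125) = 7.1743 > 0, so the root lies in [4, 4.125]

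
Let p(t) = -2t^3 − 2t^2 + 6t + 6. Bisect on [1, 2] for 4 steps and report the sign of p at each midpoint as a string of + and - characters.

midpoint 1.5: p = 3.75 > 0 → [1.5, 2]
midpoint 1.75: p = -0.34375 < 0 → [1.5, 1.75]
midpoint 1.625: p = 1.886719 > 0 → [1.625, 1.75]
midpoint 1.6875: p = 0.8188 > 0 → [1.6875, 1.75]

+-++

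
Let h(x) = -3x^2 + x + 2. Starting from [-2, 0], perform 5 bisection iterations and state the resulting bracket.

[-0.6875, -0.625]

midpoint -1: h = -2 < 0 → [-1, 0]
midpoint -0.5: h = 0.75 > 0 → [-1, -0.5]
midpoint -0.75: h = -0.4375 < 0 → [-0.75, -0.5]
midpoint -0.625: h = 0.2031 > 0 → [-0.75, -0.625]
midpoint -0.6875: h = -0.1055 < 0 → [-0.6875, -0.625]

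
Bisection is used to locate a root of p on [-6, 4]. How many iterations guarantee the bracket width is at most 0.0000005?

25

Width after n steps is 10/2^n. Need 2^n ≥ 10/0.0000005 = 20000000.
2^24 = 16777216 < 20000000 ≤ 2^25 = 33554432, so n = 25.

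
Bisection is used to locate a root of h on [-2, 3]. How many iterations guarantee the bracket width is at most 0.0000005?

Width after n steps is 5/2^n. Need 2^n ≥ 5/0.0000005 = 10000000.
2^23 = 8388608 < 10000000 ≤ 2^24 = 16777216, so n = 24.

24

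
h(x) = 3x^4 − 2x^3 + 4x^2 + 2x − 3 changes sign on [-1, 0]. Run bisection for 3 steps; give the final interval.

m = -0.5, h(m) = -2.5625 (−); new bracket [-1, -0.5]
m = -0.75, h(m) = -0.457031 (−); new bracket [-1, -0.75]
m = -0.875, h(m) = 1.410889 (+); new bracket [-0.875, -0.75]

[-0.875, -0.75]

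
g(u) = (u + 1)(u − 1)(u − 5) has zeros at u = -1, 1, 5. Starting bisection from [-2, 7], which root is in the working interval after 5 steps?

5

midpoint 2.5: g = -13.125 < 0 → [2.5, 7]
midpoint 4.75: g = -5.390625 < 0 → [4.75, 7]
midpoint 5.875: g = 29.326172 > 0 → [4.75, 5.875]
midpoint 5.3125: g = 8.5071 > 0 → [4.75, 5.3125]
midpoint 5.03125: g = 0.7598 > 0 → [4.75, 5.03125]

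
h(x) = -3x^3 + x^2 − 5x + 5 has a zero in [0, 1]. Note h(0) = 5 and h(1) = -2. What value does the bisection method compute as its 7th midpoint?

0.8046875

x = 0.5 gives h = 2.375, positive; keep [0.5, 1]
x = 0.75 gives h = 0.546875, positive; keep [0.75, 1]
x = 0.875 gives h = -0.619141, negative; keep [0.75, 0.875]
x = 0.8125 gives h = -0.0115, negative; keep [0.75, 0.8125]
x = 0.78125 gives h = 0.2736, positive; keep [0.78125, 0.8125]
x = 0.796875 gives h = 0.1326, positive; keep [0.796875, 0.8125]
x = 0.8046875 gives h = 0.0609, positive; keep [0.8046875, 0.8125]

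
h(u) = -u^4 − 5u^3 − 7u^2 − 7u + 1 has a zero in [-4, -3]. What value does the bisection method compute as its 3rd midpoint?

m = -3.5, h(m) = 4.0625 (+); new bracket [-4, -3.5]
m = -3.75, h(m) = -5.269531 (−); new bracket [-3.75, -3.5]
m = -3.625, h(m) = -0.111572 (−); new bracket [-3.625, -3.5]

-3.625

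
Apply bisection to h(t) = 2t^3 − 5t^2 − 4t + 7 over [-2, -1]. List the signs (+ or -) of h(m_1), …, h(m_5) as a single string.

-+---

midpoint -1.5: h = -5 < 0 → [-1.5, -1]
midpoint -1.25: h = 0.28125 > 0 → [-1.5, -1.25]
midpoint -1.375: h = -2.152344 < 0 → [-1.375, -1.25]
midpoint -1.3125: h = -0.8853 < 0 → [-1.3125, -1.25]
midpoint -1.28125: h = -0.2896 < 0 → [-1.28125, -1.25]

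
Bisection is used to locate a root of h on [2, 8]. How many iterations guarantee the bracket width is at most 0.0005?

14

Width after n steps is 6/2^n. Need 2^n ≥ 6/0.0005 = 12000.
2^13 = 8192 < 12000 ≤ 2^14 = 16384, so n = 14.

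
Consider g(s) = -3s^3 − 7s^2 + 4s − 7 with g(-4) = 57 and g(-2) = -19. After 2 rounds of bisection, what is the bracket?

g(-3) = -1 < 0, so the root lies in [-4, -3]
g(-3.5) = 21.875 > 0, so the root lies in [-3.5, -3]

[-3.5, -3]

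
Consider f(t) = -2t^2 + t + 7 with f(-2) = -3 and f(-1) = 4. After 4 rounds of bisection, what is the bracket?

f(-1.5) = 1 > 0, so the root lies in [-2, -1.5]
f(-1.75) = -0.875 < 0, so the root lies in [-1.75, -1.5]
f(-1.625) = 0.09375 > 0, so the root lies in [-1.75, -1.625]
f(-1.6875) = -0.3828 < 0, so the root lies in [-1.6875, -1.625]

[-1.6875, -1.625]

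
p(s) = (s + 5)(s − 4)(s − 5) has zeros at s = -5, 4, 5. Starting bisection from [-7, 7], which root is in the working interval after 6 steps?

p(0) = 100 > 0, so the root lies in [-7, 0]
p(-3.5) = 95.625 > 0, so the root lies in [-7, -3.5]
p(-5.25) = -23.703125 < 0, so the root lies in [-5.25, -3.5]
p(-4.375) = 49.0723 > 0, so the root lies in [-5.25, -4.375]
p(-4.8125) = 16.2136 > 0, so the root lies in [-5.25, -4.8125]
p(-5.03125) = -2.8311 < 0, so the root lies in [-5.03125, -4.8125]

-5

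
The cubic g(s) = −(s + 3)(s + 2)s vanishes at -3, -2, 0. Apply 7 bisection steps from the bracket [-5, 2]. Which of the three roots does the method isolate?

0

g(-1.5) = 1.125 > 0, so the root lies in [-1.5, 2]
g(0.25) = -1.828125 < 0, so the root lies in [-1.5, 0.25]
g(-0.625) = 2.041016 > 0, so the root lies in [-0.625, 0.25]
g(-0.1875) = 0.9558 > 0, so the root lies in [-0.1875, 0.25]
g(0.03125) = -0.1924 < 0, so the root lies in [-0.1875, 0.03125]
g(-0.078125) = 0.4387 > 0, so the root lies in [-0.078125, 0.03125]
g(-0.0234375) = 0.1379 > 0, so the root lies in [-0.0234375, 0.03125]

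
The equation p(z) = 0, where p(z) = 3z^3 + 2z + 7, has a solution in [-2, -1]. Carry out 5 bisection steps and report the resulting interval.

[-1.1875, -1.15625]

z = -1.5 gives p = -6.125, negative; keep [-1.5, -1]
z = -1.25 gives p = -1.359375, negative; keep [-1.25, -1]
z = -1.125 gives p = 0.478516, positive; keep [-1.25, -1.125]
z = -1.1875 gives p = -0.3987, negative; keep [-1.1875, -1.125]
z = -1.15625 gives p = 0.0501, positive; keep [-1.1875, -1.15625]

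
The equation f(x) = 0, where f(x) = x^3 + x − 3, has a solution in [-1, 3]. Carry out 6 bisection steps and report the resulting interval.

[1.1875, 1.25]

f(1) = -1 < 0, so the root lies in [1, 3]
f(2) = 7 > 0, so the root lies in [1, 2]
f(1.5) = 1.875 > 0, so the root lies in [1, 1.5]
f(1.25) = 0.2031 > 0, so the root lies in [1, 1.25]
f(1.125) = -0.4512 < 0, so the root lies in [1.125, 1.25]
f(1.1875) = -0.1379 < 0, so the root lies in [1.1875, 1.25]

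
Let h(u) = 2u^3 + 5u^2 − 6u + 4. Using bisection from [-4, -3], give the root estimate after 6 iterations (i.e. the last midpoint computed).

-3.515625

midpoint -3.5: h = 0.5 > 0 → [-4, -3.5]
midpoint -3.75: h = -8.65625 < 0 → [-3.75, -3.5]
midpoint -3.625: h = -3.816406 < 0 → [-3.625, -3.5]
midpoint -3.5625: h = -1.5942 < 0 → [-3.5625, -3.5]
midpoint -3.53125: h = -0.5313 < 0 → [-3.53125, -3.5]
midpoint -3.515625: h = -0.0117 < 0 → [-3.515625, -3.5]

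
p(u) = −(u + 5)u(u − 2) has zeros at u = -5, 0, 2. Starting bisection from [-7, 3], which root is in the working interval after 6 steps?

-5

m = -2, p(m) = -24 (−); new bracket [-7, -2]
m = -4.5, p(m) = -14.625 (−); new bracket [-7, -4.5]
m = -5.75, p(m) = 33.421875 (+); new bracket [-5.75, -4.5]
m = -5.125, p(m) = 4.5645 (+); new bracket [-5.125, -4.5]
m = -4.8125, p(m) = -6.1472 (−); new bracket [-5.125, -4.8125]
m = -4.96875, p(m) = -1.0821 (−); new bracket [-5.125, -4.96875]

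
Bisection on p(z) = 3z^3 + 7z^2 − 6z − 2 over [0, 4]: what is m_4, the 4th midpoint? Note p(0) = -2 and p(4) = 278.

m = 2, p(m) = 38 (+); new bracket [0, 2]
m = 1, p(m) = 2 (+); new bracket [0, 1]
m = 0.5, p(m) = -2.875 (−); new bracket [0.5, 1]
m = 0.75, p(m) = -1.2969 (−); new bracket [0.75, 1]

0.75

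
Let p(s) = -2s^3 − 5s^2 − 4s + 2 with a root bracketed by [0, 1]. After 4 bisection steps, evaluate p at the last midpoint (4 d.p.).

p(0.5) = -1.5 < 0, so the root lies in [0, 0.5]
p(0.25) = 0.65625 > 0, so the root lies in [0.25, 0.5]
p(0.375) = -0.308594 < 0, so the root lies in [0.25, 0.375]
p(0.3125) = 0.2007 > 0, so the root lies in [0.3125, 0.375]

0.2007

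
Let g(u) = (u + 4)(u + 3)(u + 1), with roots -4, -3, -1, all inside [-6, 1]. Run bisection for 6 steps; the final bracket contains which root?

-1

midpoint -2.5: g = -1.125 < 0 → [-2.5, 1]
midpoint -0.75: g = 1.828125 > 0 → [-2.5, -0.75]
midpoint -1.625: g = -2.041016 < 0 → [-1.625, -0.75]
midpoint -1.1875: g = -0.9558 < 0 → [-1.1875, -0.75]
midpoint -0.96875: g = 0.1924 > 0 → [-1.1875, -0.96875]
midpoint -1.078125: g = -0.4387 < 0 → [-1.078125, -0.96875]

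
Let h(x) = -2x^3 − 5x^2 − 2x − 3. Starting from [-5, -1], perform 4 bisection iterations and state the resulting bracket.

[-2.5, -2.25]

x = -3 gives h = 12, positive; keep [-3, -1]
x = -2 gives h = -3, negative; keep [-3, -2]
x = -2.5 gives h = 2, positive; keep [-2.5, -2]
x = -2.25 gives h = -1.0312, negative; keep [-2.5, -2.25]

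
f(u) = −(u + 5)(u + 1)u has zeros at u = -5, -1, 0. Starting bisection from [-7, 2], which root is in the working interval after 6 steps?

f(-2.5) = -9.375 < 0, so the root lies in [-7, -2.5]
f(-4.75) = -4.453125 < 0, so the root lies in [-7, -4.75]
f(-5.875) = 25.060547 > 0, so the root lies in [-5.875, -4.75]
f(-5.3125) = 7.1594 > 0, so the root lies in [-5.3125, -4.75]
f(-5.03125) = 0.6338 > 0, so the root lies in [-5.03125, -4.75]
f(-4.890625) = -2.0811 < 0, so the root lies in [-5.03125, -4.890625]

-5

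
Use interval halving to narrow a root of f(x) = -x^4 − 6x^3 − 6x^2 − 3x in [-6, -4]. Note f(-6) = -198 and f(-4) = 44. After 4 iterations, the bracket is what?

m = -5, f(m) = -10 (−); new bracket [-5, -4]
m = -4.5, f(m) = 28.6875 (+); new bracket [-5, -4.5]
m = -4.75, f(m) = 12.839844 (+); new bracket [-5, -4.75]
m = -4.875, f(m) = 2.3708 (+); new bracket [-5, -4.875]

[-5, -4.875]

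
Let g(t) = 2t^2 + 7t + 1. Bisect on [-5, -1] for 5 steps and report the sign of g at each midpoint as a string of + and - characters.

-++-+

m = -3, g(m) = -2 (−); new bracket [-5, -3]
m = -4, g(m) = 5 (+); new bracket [-4, -3]
m = -3.5, g(m) = 1 (+); new bracket [-3.5, -3]
m = -3.25, g(m) = -0.625 (−); new bracket [-3.5, -3.25]
m = -3.375, g(m) = 0.1562 (+); new bracket [-3.375, -3.25]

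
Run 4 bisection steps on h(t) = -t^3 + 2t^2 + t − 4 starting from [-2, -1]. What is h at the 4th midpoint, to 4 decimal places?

0.3938

m = -1.5, h(m) = 2.375 (+); new bracket [-1.5, -1]
m = -1.25, h(m) = -0.171875 (−); new bracket [-1.5, -1.25]
m = -1.375, h(m) = 1.005859 (+); new bracket [-1.375, -1.25]
m = -1.3125, h(m) = 0.3938 (+); new bracket [-1.3125, -1.25]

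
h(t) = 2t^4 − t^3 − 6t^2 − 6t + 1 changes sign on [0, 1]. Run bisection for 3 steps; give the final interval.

m = 0.5, h(m) = -3.5 (−); new bracket [0, 0.5]
m = 0.25, h(m) = -0.882812 (−); new bracket [0, 0.25]
m = 0.125, h(m) = 0.154785 (+); new bracket [0.125, 0.25]

[0.125, 0.25]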